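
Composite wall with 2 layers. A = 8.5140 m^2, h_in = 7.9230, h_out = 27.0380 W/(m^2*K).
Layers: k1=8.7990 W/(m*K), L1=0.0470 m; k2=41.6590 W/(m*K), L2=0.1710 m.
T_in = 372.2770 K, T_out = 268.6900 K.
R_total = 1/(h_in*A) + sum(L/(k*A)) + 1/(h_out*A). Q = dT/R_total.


R_conv_in = 1/(7.9230*8.5140) = 0.0148
R_1 = 0.0470/(8.7990*8.5140) = 0.0006
R_2 = 0.1710/(41.6590*8.5140) = 0.0005
R_conv_out = 1/(27.0380*8.5140) = 0.0043
R_total = 0.0203 K/W
Q = 103.5870 / 0.0203 = 5108.3682 W

R_total = 0.0203 K/W, Q = 5108.3682 W


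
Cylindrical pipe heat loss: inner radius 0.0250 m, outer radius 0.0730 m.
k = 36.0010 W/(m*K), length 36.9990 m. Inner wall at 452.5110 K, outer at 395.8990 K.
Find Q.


dT = 56.6120 K
ln(ro/ri) = 1.0716
Q = 2*pi*36.0010*36.9990*56.6120 / 1.0716 = 442147.1724 W

442147.1724 W


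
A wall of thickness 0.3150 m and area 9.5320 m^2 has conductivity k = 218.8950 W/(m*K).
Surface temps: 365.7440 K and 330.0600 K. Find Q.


dT = 35.6840 K
Q = 218.8950 * 9.5320 * 35.6840 / 0.3150 = 236364.8279 W

236364.8279 W


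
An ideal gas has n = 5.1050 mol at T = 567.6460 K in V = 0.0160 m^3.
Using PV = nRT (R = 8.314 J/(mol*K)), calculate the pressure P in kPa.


P = nRT/V = 5.1050 * 8.314 * 567.6460 / 0.0160
= 24092.5821 / 0.0160 = 1505786.3843 Pa = 1505.7864 kPa

1505.7864 kPa


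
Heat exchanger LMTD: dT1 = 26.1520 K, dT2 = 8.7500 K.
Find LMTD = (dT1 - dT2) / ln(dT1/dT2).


dT1/dT2 = 2.9888
ln(dT1/dT2) = 1.0949
LMTD = 17.4020 / 1.0949 = 15.8941 K

15.8941 K


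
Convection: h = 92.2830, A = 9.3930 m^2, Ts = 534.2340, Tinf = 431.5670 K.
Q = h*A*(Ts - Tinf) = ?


dT = 102.6670 K
Q = 92.2830 * 9.3930 * 102.6670 = 88993.2154 W

88993.2154 W


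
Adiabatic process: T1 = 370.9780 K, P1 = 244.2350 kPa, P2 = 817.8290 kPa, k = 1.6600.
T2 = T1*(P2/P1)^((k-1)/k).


(k-1)/k = 0.3976
(P2/P1)^exp = 1.6169
T2 = 370.9780 * 1.6169 = 599.8260 K

599.8260 K


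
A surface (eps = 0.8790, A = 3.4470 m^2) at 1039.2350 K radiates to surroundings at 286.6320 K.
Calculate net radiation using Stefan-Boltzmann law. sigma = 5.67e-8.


T^4 = 1.1664e+12
Tsurr^4 = 6.7499e+09
Q = 0.8790 * 5.67e-8 * 3.4470 * 1.1597e+12 = 199226.8054 W

199226.8054 W


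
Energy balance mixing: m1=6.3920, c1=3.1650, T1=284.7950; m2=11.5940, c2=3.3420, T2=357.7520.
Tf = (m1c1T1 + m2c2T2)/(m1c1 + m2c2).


num = 19623.4662
den = 58.9778
Tf = 332.7262 K

332.7262 K


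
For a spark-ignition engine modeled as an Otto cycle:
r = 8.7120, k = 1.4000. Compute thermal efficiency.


r^(k-1) = 2.3771
eta = 1 - 1/2.3771 = 0.5793 = 57.9319%

57.9319%


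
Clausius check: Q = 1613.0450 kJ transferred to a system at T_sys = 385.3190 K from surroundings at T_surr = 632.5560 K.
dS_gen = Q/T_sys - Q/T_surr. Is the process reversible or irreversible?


dS_sys = 1613.0450/385.3190 = 4.1863 kJ/K
dS_surr = -1613.0450/632.5560 = -2.5500 kJ/K
dS_gen = 4.1863 - 2.5500 = 1.6362 kJ/K (irreversible)

dS_gen = 1.6362 kJ/K, irreversible


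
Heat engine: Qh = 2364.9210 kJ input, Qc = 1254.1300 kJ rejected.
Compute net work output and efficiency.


W = 2364.9210 - 1254.1300 = 1110.7910 kJ
eta = 1110.7910 / 2364.9210 = 0.4697 = 46.9695%

W = 1110.7910 kJ, eta = 46.9695%


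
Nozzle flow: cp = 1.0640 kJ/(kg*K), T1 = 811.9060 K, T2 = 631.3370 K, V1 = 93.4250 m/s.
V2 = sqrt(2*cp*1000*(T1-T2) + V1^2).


dT = 180.5690 K
2*cp*1000*dT = 384250.8320
V1^2 = 8728.2306
V2 = sqrt(392979.0626) = 626.8804 m/s

626.8804 m/s


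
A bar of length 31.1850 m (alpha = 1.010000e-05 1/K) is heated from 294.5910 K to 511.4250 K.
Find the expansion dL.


dT = 216.8340 K
dL = 1.010000e-05 * 31.1850 * 216.8340 = 0.068296 m
L_final = 31.253296 m

dL = 0.068296 m


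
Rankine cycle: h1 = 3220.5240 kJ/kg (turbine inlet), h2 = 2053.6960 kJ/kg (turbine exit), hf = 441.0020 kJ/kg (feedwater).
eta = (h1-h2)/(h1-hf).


W = 1166.8280 kJ/kg
Q_in = 2779.5220 kJ/kg
eta = 0.4198 = 41.9794%

eta = 41.9794%


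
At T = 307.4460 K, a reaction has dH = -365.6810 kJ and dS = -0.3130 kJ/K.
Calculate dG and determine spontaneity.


T*dS = 307.4460 * -0.3130 = -96.2306 kJ
dG = -365.6810 + 96.2306 = -269.4504 kJ (spontaneous)

dG = -269.4504 kJ, spontaneous


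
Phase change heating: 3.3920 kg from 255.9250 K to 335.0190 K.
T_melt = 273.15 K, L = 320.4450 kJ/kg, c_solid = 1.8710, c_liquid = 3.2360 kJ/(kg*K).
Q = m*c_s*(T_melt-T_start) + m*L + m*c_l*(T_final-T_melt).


Q1 (sensible, solid) = 3.3920 * 1.8710 * 17.2250 = 109.3173 kJ
Q2 (latent) = 3.3920 * 320.4450 = 1086.9494 kJ
Q3 (sensible, liquid) = 3.3920 * 3.2360 * 61.8690 = 679.1058 kJ
Q_total = 1875.3726 kJ

1875.3726 kJ


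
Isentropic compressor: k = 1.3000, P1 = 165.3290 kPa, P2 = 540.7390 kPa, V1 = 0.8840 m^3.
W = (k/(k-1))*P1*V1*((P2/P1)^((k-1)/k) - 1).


(k-1)/k = 0.2308
(P2/P1)^exp = 1.3145
W = 4.3333 * 165.3290 * 0.8840 * (1.3145 - 1) = 199.1834 kJ

199.1834 kJ


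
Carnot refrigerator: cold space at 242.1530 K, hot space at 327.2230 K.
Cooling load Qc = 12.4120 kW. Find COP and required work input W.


COP = 242.1530 / 85.0700 = 2.8465
W = 12.4120 / 2.8465 = 4.3604 kW

COP = 2.8465, W = 4.3604 kW


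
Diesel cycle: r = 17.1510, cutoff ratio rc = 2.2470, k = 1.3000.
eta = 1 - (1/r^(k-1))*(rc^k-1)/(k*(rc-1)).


r^(k-1) = 2.3458
rc^k = 2.8647
eta = 0.5096 = 50.9635%

50.9635%


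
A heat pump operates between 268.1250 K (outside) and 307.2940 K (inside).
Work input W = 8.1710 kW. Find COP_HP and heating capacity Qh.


COP = 307.2940 / 39.1690 = 7.8453
Qh = 7.8453 * 8.1710 = 64.1042 kW

COP = 7.8453, Qh = 64.1042 kW


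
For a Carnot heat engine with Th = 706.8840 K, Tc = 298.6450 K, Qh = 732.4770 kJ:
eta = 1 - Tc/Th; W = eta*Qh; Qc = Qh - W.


eta = 1 - 298.6450/706.8840 = 0.5775
W = 0.5775 * 732.4770 = 423.0194 kJ
Qc = 732.4770 - 423.0194 = 309.4576 kJ

eta = 57.7519%, W = 423.0194 kJ, Qc = 309.4576 kJ


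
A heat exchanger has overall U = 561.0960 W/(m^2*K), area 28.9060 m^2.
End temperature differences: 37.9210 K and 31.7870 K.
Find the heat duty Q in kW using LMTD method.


LMTD = 34.7639 K
Q = 561.0960 * 28.9060 * 34.7639 = 563836.3500 W = 563.8363 kW

563.8363 kW


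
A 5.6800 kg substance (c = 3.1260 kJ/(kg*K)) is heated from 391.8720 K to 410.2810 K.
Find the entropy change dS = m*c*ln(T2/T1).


T2/T1 = 1.0470
ln(T2/T1) = 0.0459
dS = 5.6800 * 3.1260 * 0.0459 = 0.8151 kJ/K

0.8151 kJ/K


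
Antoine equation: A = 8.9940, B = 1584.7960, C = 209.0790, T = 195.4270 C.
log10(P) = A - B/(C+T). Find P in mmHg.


C+T = 404.5060
B/(C+T) = 3.9179
log10(P) = 8.9940 - 3.9179 = 5.0761
P = 10^5.0761 = 119163.8814 mmHg

119163.8814 mmHg


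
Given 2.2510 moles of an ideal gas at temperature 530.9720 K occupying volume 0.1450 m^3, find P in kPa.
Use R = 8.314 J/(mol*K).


P = nRT/V = 2.2510 * 8.314 * 530.9720 / 0.1450
= 9937.0422 / 0.1450 = 68531.3256 Pa = 68.5313 kPa

68.5313 kPa


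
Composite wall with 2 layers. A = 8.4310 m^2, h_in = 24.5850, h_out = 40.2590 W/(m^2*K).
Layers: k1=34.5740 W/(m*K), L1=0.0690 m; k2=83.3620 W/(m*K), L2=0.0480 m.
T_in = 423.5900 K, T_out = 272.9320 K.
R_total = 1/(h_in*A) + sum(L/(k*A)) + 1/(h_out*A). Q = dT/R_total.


R_conv_in = 1/(24.5850*8.4310) = 0.0048
R_1 = 0.0690/(34.5740*8.4310) = 0.0002
R_2 = 0.0480/(83.3620*8.4310) = 6.8296e-05
R_conv_out = 1/(40.2590*8.4310) = 0.0029
R_total = 0.0081 K/W
Q = 150.6580 / 0.0081 = 18655.8108 W

R_total = 0.0081 K/W, Q = 18655.8108 W


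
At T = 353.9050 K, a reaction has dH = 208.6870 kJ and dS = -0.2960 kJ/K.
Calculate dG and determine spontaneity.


T*dS = 353.9050 * -0.2960 = -104.7559 kJ
dG = 208.6870 + 104.7559 = 313.4429 kJ (non-spontaneous)

dG = 313.4429 kJ, non-spontaneous


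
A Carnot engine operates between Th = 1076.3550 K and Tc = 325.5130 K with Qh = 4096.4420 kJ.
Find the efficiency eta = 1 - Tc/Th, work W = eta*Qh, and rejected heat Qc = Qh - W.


eta = 1 - 325.5130/1076.3550 = 0.6976
W = 0.6976 * 4096.4420 = 2857.5895 kJ
Qc = 4096.4420 - 2857.5895 = 1238.8525 kJ

eta = 69.7578%, W = 2857.5895 kJ, Qc = 1238.8525 kJ


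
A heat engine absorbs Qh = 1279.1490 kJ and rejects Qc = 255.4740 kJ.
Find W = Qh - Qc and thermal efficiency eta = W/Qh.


W = 1279.1490 - 255.4740 = 1023.6750 kJ
eta = 1023.6750 / 1279.1490 = 0.8003 = 80.0278%

W = 1023.6750 kJ, eta = 80.0278%


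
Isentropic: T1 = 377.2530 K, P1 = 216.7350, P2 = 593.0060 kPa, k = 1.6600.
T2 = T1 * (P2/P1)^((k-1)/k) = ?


(k-1)/k = 0.3976
(P2/P1)^exp = 1.4921
T2 = 377.2530 * 1.4921 = 562.9002 K

562.9002 K


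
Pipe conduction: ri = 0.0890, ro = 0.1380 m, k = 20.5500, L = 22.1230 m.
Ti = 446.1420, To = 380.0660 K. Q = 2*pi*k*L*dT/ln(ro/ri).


dT = 66.0760 K
ln(ro/ri) = 0.4386
Q = 2*pi*20.5500*22.1230*66.0760 / 0.4386 = 430322.1350 W

430322.1350 W


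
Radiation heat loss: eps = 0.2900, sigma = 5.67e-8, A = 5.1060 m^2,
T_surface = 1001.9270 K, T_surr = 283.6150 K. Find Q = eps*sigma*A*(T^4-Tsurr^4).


T^4 = 1.0077e+12
Tsurr^4 = 6.4702e+09
Q = 0.2900 * 5.67e-8 * 5.1060 * 1.0013e+12 = 84063.7553 W

84063.7553 W


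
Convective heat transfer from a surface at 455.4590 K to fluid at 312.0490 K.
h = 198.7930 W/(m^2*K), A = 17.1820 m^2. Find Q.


dT = 143.4100 K
Q = 198.7930 * 17.1820 * 143.4100 = 489839.9908 W

489839.9908 W


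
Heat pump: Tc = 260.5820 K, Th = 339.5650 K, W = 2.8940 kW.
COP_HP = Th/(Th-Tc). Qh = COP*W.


COP = 339.5650 / 78.9830 = 4.2992
Qh = 4.2992 * 2.8940 = 12.4419 kW

COP = 4.2992, Qh = 12.4419 kW


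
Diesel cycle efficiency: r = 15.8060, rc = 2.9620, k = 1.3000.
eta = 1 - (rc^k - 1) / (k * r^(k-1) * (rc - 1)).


r^(k-1) = 2.2890
rc^k = 4.1026
eta = 0.4686 = 46.8579%

46.8579%


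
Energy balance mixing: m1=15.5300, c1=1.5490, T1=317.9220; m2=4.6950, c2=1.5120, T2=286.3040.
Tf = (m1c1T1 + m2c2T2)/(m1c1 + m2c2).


num = 9680.3484
den = 31.1548
Tf = 310.7176 K

310.7176 K


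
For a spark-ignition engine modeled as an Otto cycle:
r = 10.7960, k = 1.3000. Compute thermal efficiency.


r^(k-1) = 2.0416
eta = 1 - 1/2.0416 = 0.5102 = 51.0197%

51.0197%


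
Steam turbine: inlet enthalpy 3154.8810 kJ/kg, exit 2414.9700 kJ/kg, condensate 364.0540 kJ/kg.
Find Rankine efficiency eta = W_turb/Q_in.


W = 739.9110 kJ/kg
Q_in = 2790.8270 kJ/kg
eta = 0.2651 = 26.5122%

eta = 26.5122%


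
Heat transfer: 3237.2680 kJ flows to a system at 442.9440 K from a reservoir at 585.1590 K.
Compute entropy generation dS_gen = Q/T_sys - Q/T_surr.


dS_sys = 3237.2680/442.9440 = 7.3085 kJ/K
dS_surr = -3237.2680/585.1590 = -5.5323 kJ/K
dS_gen = 7.3085 - 5.5323 = 1.7762 kJ/K (irreversible)

dS_gen = 1.7762 kJ/K, irreversible


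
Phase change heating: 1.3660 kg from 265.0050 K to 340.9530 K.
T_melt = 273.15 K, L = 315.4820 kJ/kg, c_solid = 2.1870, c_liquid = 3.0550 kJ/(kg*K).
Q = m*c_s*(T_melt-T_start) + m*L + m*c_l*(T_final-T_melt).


Q1 (sensible, solid) = 1.3660 * 2.1870 * 8.1450 = 24.3327 kJ
Q2 (latent) = 1.3660 * 315.4820 = 430.9484 kJ
Q3 (sensible, liquid) = 1.3660 * 3.0550 * 67.8030 = 282.9507 kJ
Q_total = 738.2319 kJ

738.2319 kJ


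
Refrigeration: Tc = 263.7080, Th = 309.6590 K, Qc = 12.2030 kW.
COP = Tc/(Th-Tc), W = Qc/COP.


COP = 263.7080 / 45.9510 = 5.7389
W = 12.2030 / 5.7389 = 2.1264 kW

COP = 5.7389, W = 2.1264 kW


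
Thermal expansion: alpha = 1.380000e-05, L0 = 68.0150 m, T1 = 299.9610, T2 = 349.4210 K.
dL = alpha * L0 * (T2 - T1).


dT = 49.4600 K
dL = 1.380000e-05 * 68.0150 * 49.4600 = 0.046424 m
L_final = 68.061424 m

dL = 0.046424 m


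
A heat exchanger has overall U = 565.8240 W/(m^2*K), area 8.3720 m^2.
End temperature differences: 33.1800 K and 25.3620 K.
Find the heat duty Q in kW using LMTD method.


LMTD = 29.0962 K
Q = 565.8240 * 8.3720 * 29.0962 = 137830.7725 W = 137.8308 kW

137.8308 kW


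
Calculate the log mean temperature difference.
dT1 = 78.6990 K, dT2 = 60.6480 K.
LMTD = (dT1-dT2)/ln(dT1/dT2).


dT1/dT2 = 1.2976
ln(dT1/dT2) = 0.2605
LMTD = 18.0510 / 0.2605 = 69.2820 K

69.2820 K


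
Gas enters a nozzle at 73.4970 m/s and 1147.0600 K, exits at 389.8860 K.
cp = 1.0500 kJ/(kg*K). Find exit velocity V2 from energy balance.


dT = 757.1740 K
2*cp*1000*dT = 1590065.4000
V1^2 = 5401.8090
V2 = sqrt(1595467.2090) = 1263.1181 m/s

1263.1181 m/s


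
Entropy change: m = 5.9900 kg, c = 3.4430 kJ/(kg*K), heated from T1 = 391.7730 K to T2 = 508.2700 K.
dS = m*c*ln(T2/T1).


T2/T1 = 1.2974
ln(T2/T1) = 0.2603
dS = 5.9900 * 3.4430 * 0.2603 = 5.3689 kJ/K

5.3689 kJ/K


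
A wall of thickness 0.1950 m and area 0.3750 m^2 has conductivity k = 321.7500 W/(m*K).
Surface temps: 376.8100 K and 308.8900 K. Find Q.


dT = 67.9200 K
Q = 321.7500 * 0.3750 * 67.9200 / 0.1950 = 42025.5000 W

42025.5000 W


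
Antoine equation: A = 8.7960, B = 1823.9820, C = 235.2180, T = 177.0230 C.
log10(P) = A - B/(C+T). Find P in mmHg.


C+T = 412.2410
B/(C+T) = 4.4246
log10(P) = 8.7960 - 4.4246 = 4.3714
P = 10^4.3714 = 23520.5445 mmHg

23520.5445 mmHg


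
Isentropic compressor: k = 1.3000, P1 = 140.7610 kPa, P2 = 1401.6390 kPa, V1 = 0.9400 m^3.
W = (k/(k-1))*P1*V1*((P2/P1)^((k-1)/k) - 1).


(k-1)/k = 0.2308
(P2/P1)^exp = 1.6996
W = 4.3333 * 140.7610 * 0.9400 * (1.6996 - 1) = 401.1193 kJ

401.1193 kJ


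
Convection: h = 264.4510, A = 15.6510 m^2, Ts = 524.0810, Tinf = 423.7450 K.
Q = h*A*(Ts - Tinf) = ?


dT = 100.3360 K
Q = 264.4510 * 15.6510 * 100.3360 = 415282.9381 W

415282.9381 W


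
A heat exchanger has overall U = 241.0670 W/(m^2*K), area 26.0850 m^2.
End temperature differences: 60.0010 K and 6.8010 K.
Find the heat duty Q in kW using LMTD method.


LMTD = 24.4340 K
Q = 241.0670 * 26.0850 * 24.4340 = 153646.8446 W = 153.6468 kW

153.6468 kW


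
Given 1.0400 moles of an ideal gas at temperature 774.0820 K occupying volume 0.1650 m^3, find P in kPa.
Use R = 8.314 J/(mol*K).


P = nRT/V = 1.0400 * 8.314 * 774.0820 / 0.1650
= 6693.1465 / 0.1650 = 40564.5240 Pa = 40.5645 kPa

40.5645 kPa


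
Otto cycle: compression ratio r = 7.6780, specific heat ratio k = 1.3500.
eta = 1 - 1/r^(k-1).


r^(k-1) = 2.0410
eta = 1 - 1/2.0410 = 0.5100 = 51.0037%

51.0037%


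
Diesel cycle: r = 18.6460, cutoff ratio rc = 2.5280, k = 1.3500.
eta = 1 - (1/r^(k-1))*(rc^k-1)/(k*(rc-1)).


r^(k-1) = 2.7842
rc^k = 3.4974
eta = 0.5652 = 56.5158%

56.5158%


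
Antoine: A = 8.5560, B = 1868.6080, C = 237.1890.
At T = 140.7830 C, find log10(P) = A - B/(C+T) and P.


C+T = 377.9720
B/(C+T) = 4.9438
log10(P) = 8.5560 - 4.9438 = 3.6122
P = 10^3.6122 = 4094.7405 mmHg

4094.7405 mmHg


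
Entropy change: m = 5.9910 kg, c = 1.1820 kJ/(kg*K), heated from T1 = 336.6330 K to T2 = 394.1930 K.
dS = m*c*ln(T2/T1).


T2/T1 = 1.1710
ln(T2/T1) = 0.1578
dS = 5.9910 * 1.1820 * 0.1578 = 1.1178 kJ/K

1.1178 kJ/K


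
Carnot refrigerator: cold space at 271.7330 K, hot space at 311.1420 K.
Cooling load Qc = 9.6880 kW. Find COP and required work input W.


COP = 271.7330 / 39.4090 = 6.8952
W = 9.6880 / 6.8952 = 1.4050 kW

COP = 6.8952, W = 1.4050 kW


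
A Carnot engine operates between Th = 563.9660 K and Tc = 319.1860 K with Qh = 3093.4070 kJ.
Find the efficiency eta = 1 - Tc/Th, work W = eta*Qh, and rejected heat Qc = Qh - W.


eta = 1 - 319.1860/563.9660 = 0.4340
W = 0.4340 * 3093.4070 = 1342.6415 kJ
Qc = 3093.4070 - 1342.6415 = 1750.7655 kJ

eta = 43.4033%, W = 1342.6415 kJ, Qc = 1750.7655 kJ


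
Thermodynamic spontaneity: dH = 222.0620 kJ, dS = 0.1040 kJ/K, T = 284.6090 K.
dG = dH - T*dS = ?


T*dS = 284.6090 * 0.1040 = 29.5993 kJ
dG = 222.0620 - 29.5993 = 192.4627 kJ (non-spontaneous)

dG = 192.4627 kJ, non-spontaneous


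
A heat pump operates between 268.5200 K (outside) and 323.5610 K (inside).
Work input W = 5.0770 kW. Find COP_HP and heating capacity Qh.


COP = 323.5610 / 55.0410 = 5.8785
Qh = 5.8785 * 5.0770 = 29.8454 kW

COP = 5.8785, Qh = 29.8454 kW


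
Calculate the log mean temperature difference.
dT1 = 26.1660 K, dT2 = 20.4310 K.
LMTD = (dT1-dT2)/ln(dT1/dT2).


dT1/dT2 = 1.2807
ln(dT1/dT2) = 0.2474
LMTD = 5.7350 / 0.2474 = 23.1804 K

23.1804 K


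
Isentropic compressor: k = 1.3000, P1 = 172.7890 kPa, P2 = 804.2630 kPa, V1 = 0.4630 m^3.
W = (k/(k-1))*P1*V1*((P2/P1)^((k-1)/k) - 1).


(k-1)/k = 0.2308
(P2/P1)^exp = 1.4260
W = 4.3333 * 172.7890 * 0.4630 * (1.4260 - 1) = 147.6905 kJ

147.6905 kJ


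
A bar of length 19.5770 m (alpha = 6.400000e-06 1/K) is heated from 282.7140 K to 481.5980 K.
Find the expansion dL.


dT = 198.8840 K
dL = 6.400000e-06 * 19.5770 * 198.8840 = 0.024919 m
L_final = 19.601919 m

dL = 0.024919 m


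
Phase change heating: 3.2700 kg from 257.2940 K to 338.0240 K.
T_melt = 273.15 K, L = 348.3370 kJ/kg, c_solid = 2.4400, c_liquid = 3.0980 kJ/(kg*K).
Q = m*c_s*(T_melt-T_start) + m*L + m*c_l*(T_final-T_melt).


Q1 (sensible, solid) = 3.2700 * 2.4400 * 15.8560 = 126.5119 kJ
Q2 (latent) = 3.2700 * 348.3370 = 1139.0620 kJ
Q3 (sensible, liquid) = 3.2700 * 3.0980 * 64.8740 = 657.2035 kJ
Q_total = 1922.7773 kJ

1922.7773 kJ


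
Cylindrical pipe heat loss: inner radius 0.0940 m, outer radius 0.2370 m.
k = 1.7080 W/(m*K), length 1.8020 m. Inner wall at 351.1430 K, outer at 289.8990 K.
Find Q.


dT = 61.2440 K
ln(ro/ri) = 0.9248
Q = 2*pi*1.7080*1.8020*61.2440 / 0.9248 = 1280.7210 W

1280.7210 W


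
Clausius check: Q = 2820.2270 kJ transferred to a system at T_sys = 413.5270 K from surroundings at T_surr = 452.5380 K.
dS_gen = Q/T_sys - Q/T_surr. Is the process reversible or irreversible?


dS_sys = 2820.2270/413.5270 = 6.8199 kJ/K
dS_surr = -2820.2270/452.5380 = -6.2320 kJ/K
dS_gen = 6.8199 - 6.2320 = 0.5879 kJ/K (irreversible)

dS_gen = 0.5879 kJ/K, irreversible


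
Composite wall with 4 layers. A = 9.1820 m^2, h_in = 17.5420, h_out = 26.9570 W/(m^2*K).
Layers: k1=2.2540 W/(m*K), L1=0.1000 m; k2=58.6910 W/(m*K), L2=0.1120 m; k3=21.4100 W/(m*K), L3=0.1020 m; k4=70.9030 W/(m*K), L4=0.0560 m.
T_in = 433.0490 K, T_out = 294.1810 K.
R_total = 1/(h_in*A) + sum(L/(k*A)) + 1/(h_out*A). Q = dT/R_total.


R_conv_in = 1/(17.5420*9.1820) = 0.0062
R_1 = 0.1000/(2.2540*9.1820) = 0.0048
R_2 = 0.1120/(58.6910*9.1820) = 0.0002
R_3 = 0.1020/(21.4100*9.1820) = 0.0005
R_4 = 0.0560/(70.9030*9.1820) = 8.6017e-05
R_conv_out = 1/(26.9570*9.1820) = 0.0040
R_total = 0.0159 K/W
Q = 138.8680 / 0.0159 = 8737.6566 W

R_total = 0.0159 K/W, Q = 8737.6566 W


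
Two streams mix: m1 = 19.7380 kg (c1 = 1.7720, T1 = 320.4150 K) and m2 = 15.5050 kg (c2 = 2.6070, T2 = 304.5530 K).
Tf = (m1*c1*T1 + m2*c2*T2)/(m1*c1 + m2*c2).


num = 23517.2502
den = 75.3973
Tf = 311.9112 K

311.9112 K


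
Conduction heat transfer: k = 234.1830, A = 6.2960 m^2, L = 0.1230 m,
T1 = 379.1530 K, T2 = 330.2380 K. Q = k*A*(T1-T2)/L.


dT = 48.9150 K
Q = 234.1830 * 6.2960 * 48.9150 / 0.1230 = 586350.1371 W

586350.1371 W


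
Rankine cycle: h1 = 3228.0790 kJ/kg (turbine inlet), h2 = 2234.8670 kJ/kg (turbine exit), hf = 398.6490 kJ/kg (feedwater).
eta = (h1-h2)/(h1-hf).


W = 993.2120 kJ/kg
Q_in = 2829.4300 kJ/kg
eta = 0.3510 = 35.1029%

eta = 35.1029%


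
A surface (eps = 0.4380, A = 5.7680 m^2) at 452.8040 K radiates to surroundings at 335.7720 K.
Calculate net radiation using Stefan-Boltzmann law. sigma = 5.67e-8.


T^4 = 4.2038e+10
Tsurr^4 = 1.2711e+10
Q = 0.4380 * 5.67e-8 * 5.7680 * 2.9327e+10 = 4200.9680 W

4200.9680 W


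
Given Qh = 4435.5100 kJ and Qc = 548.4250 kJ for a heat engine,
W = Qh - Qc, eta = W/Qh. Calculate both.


W = 4435.5100 - 548.4250 = 3887.0850 kJ
eta = 3887.0850 / 4435.5100 = 0.8764 = 87.6356%

W = 3887.0850 kJ, eta = 87.6356%


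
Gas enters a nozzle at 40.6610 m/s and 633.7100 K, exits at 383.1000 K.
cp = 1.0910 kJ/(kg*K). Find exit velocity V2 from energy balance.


dT = 250.6100 K
2*cp*1000*dT = 546831.0200
V1^2 = 1653.3169
V2 = sqrt(548484.3369) = 740.5973 m/s

740.5973 m/s


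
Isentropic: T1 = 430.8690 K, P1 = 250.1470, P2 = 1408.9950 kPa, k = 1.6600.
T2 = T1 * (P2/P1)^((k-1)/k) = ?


(k-1)/k = 0.3976
(P2/P1)^exp = 1.9883
T2 = 430.8690 * 1.9883 = 856.6866 K

856.6866 K


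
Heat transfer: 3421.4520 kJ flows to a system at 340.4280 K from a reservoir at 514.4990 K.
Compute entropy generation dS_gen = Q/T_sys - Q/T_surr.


dS_sys = 3421.4520/340.4280 = 10.0504 kJ/K
dS_surr = -3421.4520/514.4990 = -6.6501 kJ/K
dS_gen = 10.0504 - 6.6501 = 3.4004 kJ/K (irreversible)

dS_gen = 3.4004 kJ/K, irreversible


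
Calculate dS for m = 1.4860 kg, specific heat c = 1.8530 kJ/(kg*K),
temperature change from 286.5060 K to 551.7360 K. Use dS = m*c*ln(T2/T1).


T2/T1 = 1.9257
ln(T2/T1) = 0.6553
dS = 1.4860 * 1.8530 * 0.6553 = 1.8044 kJ/K

1.8044 kJ/K


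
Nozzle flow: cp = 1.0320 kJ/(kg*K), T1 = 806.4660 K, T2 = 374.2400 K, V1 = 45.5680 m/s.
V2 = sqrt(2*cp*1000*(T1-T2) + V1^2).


dT = 432.2260 K
2*cp*1000*dT = 892114.4640
V1^2 = 2076.4426
V2 = sqrt(894190.9066) = 945.6167 m/s

945.6167 m/s


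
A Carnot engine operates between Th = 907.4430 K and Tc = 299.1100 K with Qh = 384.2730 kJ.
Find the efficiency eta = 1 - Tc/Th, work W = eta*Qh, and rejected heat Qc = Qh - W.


eta = 1 - 299.1100/907.4430 = 0.6704
W = 0.6704 * 384.2730 = 257.6095 kJ
Qc = 384.2730 - 257.6095 = 126.6635 kJ

eta = 67.0382%, W = 257.6095 kJ, Qc = 126.6635 kJ


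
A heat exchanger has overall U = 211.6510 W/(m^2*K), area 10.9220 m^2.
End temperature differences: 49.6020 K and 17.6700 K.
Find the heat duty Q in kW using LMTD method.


LMTD = 30.9370 K
Q = 211.6510 * 10.9220 * 30.9370 = 71515.5340 W = 71.5155 kW

71.5155 kW


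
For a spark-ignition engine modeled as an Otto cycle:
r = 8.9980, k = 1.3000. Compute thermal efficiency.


r^(k-1) = 1.9331
eta = 1 - 1/1.9331 = 0.4827 = 48.2684%

48.2684%


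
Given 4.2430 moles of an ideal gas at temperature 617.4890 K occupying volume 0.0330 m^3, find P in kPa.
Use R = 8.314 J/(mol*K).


P = nRT/V = 4.2430 * 8.314 * 617.4890 / 0.0330
= 21782.7284 / 0.0330 = 660082.6802 Pa = 660.0827 kPa

660.0827 kPa


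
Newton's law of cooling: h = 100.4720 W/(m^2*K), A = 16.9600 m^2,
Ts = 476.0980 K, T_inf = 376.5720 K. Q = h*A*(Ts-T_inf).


dT = 99.5260 K
Q = 100.4720 * 16.9600 * 99.5260 = 169592.8136 W

169592.8136 W


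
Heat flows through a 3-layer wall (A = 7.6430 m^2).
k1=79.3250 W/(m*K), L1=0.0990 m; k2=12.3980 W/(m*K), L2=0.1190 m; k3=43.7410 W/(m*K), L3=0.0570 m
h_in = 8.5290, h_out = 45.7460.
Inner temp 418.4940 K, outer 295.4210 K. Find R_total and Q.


R_conv_in = 1/(8.5290*7.6430) = 0.0153
R_1 = 0.0990/(79.3250*7.6430) = 0.0002
R_2 = 0.1190/(12.3980*7.6430) = 0.0013
R_3 = 0.0570/(43.7410*7.6430) = 0.0002
R_conv_out = 1/(45.7460*7.6430) = 0.0029
R_total = 0.0198 K/W
Q = 123.0730 / 0.0198 = 6218.8921 W

R_total = 0.0198 K/W, Q = 6218.8921 W


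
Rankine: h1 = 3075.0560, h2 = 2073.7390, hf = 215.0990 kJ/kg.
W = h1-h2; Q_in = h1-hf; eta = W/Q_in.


W = 1001.3170 kJ/kg
Q_in = 2859.9570 kJ/kg
eta = 0.3501 = 35.0116%

eta = 35.0116%


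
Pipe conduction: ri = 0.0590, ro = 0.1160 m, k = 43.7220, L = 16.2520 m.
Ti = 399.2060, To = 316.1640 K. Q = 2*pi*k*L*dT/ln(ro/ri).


dT = 83.0420 K
ln(ro/ri) = 0.6761
Q = 2*pi*43.7220*16.2520*83.0420 / 0.6761 = 548408.1752 W

548408.1752 W


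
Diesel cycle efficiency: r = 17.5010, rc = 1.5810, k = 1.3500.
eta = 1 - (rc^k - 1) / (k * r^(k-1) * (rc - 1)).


r^(k-1) = 2.7232
rc^k = 1.8559
eta = 0.5993 = 59.9273%

59.9273%


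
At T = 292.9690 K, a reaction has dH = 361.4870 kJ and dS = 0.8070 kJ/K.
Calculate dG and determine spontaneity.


T*dS = 292.9690 * 0.8070 = 236.4260 kJ
dG = 361.4870 - 236.4260 = 125.0610 kJ (non-spontaneous)

dG = 125.0610 kJ, non-spontaneous


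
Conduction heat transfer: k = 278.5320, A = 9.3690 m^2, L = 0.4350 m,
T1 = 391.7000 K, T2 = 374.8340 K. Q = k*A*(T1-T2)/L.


dT = 16.8660 K
Q = 278.5320 * 9.3690 * 16.8660 / 0.4350 = 101179.1847 W

101179.1847 W


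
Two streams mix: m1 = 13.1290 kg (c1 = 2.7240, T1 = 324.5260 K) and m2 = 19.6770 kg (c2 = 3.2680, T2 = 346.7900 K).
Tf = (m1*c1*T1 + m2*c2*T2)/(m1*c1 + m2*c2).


num = 33906.2872
den = 100.0678
Tf = 338.8330 K

338.8330 K


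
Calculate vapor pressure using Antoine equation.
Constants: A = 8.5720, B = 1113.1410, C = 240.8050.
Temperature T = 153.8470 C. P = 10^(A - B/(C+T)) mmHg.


C+T = 394.6520
B/(C+T) = 2.8206
log10(P) = 8.5720 - 2.8206 = 5.7514
P = 10^5.7514 = 564204.5276 mmHg

564204.5276 mmHg


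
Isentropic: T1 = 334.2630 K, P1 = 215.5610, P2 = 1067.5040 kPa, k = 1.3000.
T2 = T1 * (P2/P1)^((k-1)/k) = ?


(k-1)/k = 0.2308
(P2/P1)^exp = 1.4466
T2 = 334.2630 * 1.4466 = 483.5335 K

483.5335 K


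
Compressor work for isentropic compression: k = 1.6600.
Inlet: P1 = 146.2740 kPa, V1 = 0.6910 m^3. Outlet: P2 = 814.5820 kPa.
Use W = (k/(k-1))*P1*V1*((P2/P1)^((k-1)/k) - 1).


(k-1)/k = 0.3976
(P2/P1)^exp = 1.9793
W = 2.5152 * 146.2740 * 0.6910 * (1.9793 - 1) = 248.9556 kJ

248.9556 kJ


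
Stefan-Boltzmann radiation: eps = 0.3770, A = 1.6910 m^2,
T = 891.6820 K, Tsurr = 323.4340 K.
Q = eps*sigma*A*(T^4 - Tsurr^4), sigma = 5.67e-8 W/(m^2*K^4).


T^4 = 6.3218e+11
Tsurr^4 = 1.0943e+10
Q = 0.3770 * 5.67e-8 * 1.6910 * 6.2124e+11 = 22455.5891 W

22455.5891 W


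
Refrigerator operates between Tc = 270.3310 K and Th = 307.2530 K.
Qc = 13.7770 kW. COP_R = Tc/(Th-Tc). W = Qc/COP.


COP = 270.3310 / 36.9220 = 7.3217
W = 13.7770 / 7.3217 = 1.8817 kW

COP = 7.3217, W = 1.8817 kW


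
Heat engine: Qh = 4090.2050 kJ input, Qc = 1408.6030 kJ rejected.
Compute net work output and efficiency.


W = 4090.2050 - 1408.6030 = 2681.6020 kJ
eta = 2681.6020 / 4090.2050 = 0.6556 = 65.5616%

W = 2681.6020 kJ, eta = 65.5616%


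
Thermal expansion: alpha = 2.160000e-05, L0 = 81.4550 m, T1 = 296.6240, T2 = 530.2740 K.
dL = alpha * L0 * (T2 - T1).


dT = 233.6500 K
dL = 2.160000e-05 * 81.4550 * 233.6500 = 0.411090 m
L_final = 81.866090 m

dL = 0.411090 m


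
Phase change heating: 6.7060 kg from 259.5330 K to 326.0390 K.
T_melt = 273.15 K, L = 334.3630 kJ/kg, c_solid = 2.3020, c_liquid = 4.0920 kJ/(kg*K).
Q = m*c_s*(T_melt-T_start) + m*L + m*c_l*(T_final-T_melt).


Q1 (sensible, solid) = 6.7060 * 2.3020 * 13.6170 = 210.2085 kJ
Q2 (latent) = 6.7060 * 334.3630 = 2242.2383 kJ
Q3 (sensible, liquid) = 6.7060 * 4.0920 * 52.8890 = 1451.3245 kJ
Q_total = 3903.7713 kJ

3903.7713 kJ


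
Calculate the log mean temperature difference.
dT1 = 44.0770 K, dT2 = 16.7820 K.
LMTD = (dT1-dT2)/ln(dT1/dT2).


dT1/dT2 = 2.6264
ln(dT1/dT2) = 0.9656
LMTD = 27.2950 / 0.9656 = 28.2665 K

28.2665 K


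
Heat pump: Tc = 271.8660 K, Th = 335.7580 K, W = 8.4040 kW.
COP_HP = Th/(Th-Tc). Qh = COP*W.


COP = 335.7580 / 63.8920 = 5.2551
Qh = 5.2551 * 8.4040 = 44.1637 kW

COP = 5.2551, Qh = 44.1637 kW


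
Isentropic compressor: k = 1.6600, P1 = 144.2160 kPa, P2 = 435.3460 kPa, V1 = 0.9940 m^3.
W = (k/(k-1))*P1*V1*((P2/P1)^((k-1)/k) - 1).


(k-1)/k = 0.3976
(P2/P1)^exp = 1.5516
W = 2.5152 * 144.2160 * 0.9940 * (1.5516 - 1) = 198.8690 kJ

198.8690 kJ


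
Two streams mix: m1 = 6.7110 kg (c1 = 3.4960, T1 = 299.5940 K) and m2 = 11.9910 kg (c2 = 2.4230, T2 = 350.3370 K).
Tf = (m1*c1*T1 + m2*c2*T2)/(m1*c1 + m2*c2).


num = 17207.7302
den = 52.5158
Tf = 327.6674 K

327.6674 K


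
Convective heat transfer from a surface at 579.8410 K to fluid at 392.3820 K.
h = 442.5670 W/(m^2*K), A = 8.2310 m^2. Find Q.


dT = 187.4590 K
Q = 442.5670 * 8.2310 * 187.4590 = 682869.8297 W

682869.8297 W


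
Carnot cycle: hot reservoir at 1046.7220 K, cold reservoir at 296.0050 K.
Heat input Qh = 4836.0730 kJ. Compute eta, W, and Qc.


eta = 1 - 296.0050/1046.7220 = 0.7172
W = 0.7172 * 4836.0730 = 3468.4684 kJ
Qc = 4836.0730 - 3468.4684 = 1367.6046 kJ

eta = 71.7208%, W = 3468.4684 kJ, Qc = 1367.6046 kJ


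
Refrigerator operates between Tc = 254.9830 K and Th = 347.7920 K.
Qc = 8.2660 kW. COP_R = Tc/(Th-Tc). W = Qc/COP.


COP = 254.9830 / 92.8090 = 2.7474
W = 8.2660 / 2.7474 = 3.0087 kW

COP = 2.7474, W = 3.0087 kW


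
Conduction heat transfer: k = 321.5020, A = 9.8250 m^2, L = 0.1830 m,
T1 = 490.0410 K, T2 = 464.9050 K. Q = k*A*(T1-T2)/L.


dT = 25.1360 K
Q = 321.5020 * 9.8250 * 25.1360 / 0.1830 = 433871.6925 W

433871.6925 W


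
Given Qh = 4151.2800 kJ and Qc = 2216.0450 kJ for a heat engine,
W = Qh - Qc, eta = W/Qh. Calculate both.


W = 4151.2800 - 2216.0450 = 1935.2350 kJ
eta = 1935.2350 / 4151.2800 = 0.4662 = 46.6178%

W = 1935.2350 kJ, eta = 46.6178%


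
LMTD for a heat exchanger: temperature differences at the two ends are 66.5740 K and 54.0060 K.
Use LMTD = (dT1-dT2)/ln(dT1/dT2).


dT1/dT2 = 1.2327
ln(dT1/dT2) = 0.2092
LMTD = 12.5680 / 0.2092 = 60.0710 K

60.0710 K


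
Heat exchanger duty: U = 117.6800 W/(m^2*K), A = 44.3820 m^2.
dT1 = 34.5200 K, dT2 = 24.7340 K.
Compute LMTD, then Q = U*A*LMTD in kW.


LMTD = 29.3556 K
Q = 117.6800 * 44.3820 * 29.3556 = 153320.8388 W = 153.3208 kW

153.3208 kW


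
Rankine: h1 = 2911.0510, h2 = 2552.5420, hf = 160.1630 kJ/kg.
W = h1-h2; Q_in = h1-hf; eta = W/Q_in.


W = 358.5090 kJ/kg
Q_in = 2750.8880 kJ/kg
eta = 0.1303 = 13.0325%

eta = 13.0325%


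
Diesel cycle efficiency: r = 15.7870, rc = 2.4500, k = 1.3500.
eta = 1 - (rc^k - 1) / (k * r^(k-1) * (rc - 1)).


r^(k-1) = 2.6267
rc^k = 3.3525
eta = 0.5425 = 54.2458%

54.2458%


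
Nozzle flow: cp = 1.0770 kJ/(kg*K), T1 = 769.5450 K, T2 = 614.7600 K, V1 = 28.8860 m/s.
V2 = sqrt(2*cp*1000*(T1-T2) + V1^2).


dT = 154.7850 K
2*cp*1000*dT = 333406.8900
V1^2 = 834.4010
V2 = sqrt(334241.2910) = 578.1360 m/s

578.1360 m/s


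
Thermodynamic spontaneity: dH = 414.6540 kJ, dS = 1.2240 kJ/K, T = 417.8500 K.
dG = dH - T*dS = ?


T*dS = 417.8500 * 1.2240 = 511.4484 kJ
dG = 414.6540 - 511.4484 = -96.7944 kJ (spontaneous)

dG = -96.7944 kJ, spontaneous


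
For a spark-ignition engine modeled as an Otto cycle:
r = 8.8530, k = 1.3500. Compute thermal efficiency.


r^(k-1) = 2.1453
eta = 1 - 1/2.1453 = 0.5339 = 53.3858%

53.3858%


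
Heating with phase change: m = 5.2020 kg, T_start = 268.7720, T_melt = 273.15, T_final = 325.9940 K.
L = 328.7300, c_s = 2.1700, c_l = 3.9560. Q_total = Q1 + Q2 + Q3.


Q1 (sensible, solid) = 5.2020 * 2.1700 * 4.3780 = 49.4204 kJ
Q2 (latent) = 5.2020 * 328.7300 = 1710.0535 kJ
Q3 (sensible, liquid) = 5.2020 * 3.9560 * 52.8440 = 1087.4826 kJ
Q_total = 2846.9564 kJ

2846.9564 kJ


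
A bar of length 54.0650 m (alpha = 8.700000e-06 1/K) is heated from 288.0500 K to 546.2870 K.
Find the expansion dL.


dT = 258.2370 K
dL = 8.700000e-06 * 54.0650 * 258.2370 = 0.121466 m
L_final = 54.186466 m

dL = 0.121466 m


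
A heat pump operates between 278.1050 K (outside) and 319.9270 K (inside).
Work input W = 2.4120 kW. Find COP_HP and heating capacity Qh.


COP = 319.9270 / 41.8220 = 7.6497
Qh = 7.6497 * 2.4120 = 18.4511 kW

COP = 7.6497, Qh = 18.4511 kW


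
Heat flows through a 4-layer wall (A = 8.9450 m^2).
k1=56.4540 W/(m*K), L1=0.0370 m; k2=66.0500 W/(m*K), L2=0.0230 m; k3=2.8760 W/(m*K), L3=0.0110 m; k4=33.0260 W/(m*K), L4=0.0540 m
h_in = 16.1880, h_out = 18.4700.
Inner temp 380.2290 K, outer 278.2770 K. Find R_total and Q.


R_conv_in = 1/(16.1880*8.9450) = 0.0069
R_1 = 0.0370/(56.4540*8.9450) = 7.3270e-05
R_2 = 0.0230/(66.0500*8.9450) = 3.8929e-05
R_3 = 0.0110/(2.8760*8.9450) = 0.0004
R_4 = 0.0540/(33.0260*8.9450) = 0.0002
R_conv_out = 1/(18.4700*8.9450) = 0.0061
R_total = 0.0137 K/W
Q = 101.9520 / 0.0137 = 7451.9094 W

R_total = 0.0137 K/W, Q = 7451.9094 W


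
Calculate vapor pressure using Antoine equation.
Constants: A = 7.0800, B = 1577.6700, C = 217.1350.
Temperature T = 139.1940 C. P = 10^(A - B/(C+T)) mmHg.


C+T = 356.3290
B/(C+T) = 4.4276
log10(P) = 7.0800 - 4.4276 = 2.6524
P = 10^2.6524 = 449.1945 mmHg

449.1945 mmHg


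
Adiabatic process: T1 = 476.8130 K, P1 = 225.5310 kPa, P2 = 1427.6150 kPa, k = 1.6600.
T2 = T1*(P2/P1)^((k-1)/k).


(k-1)/k = 0.3976
(P2/P1)^exp = 2.0827
T2 = 476.8130 * 2.0827 = 993.0679 K

993.0679 K


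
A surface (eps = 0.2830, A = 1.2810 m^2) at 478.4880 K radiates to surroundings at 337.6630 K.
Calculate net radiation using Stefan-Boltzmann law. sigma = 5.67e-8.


T^4 = 5.2418e+10
Tsurr^4 = 1.3000e+10
Q = 0.2830 * 5.67e-8 * 1.2810 * 3.9419e+10 = 810.2543 W

810.2543 W


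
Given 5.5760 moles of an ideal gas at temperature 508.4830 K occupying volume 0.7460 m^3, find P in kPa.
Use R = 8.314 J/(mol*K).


P = nRT/V = 5.5760 * 8.314 * 508.4830 / 0.7460
= 23572.6942 / 0.7460 = 31598.7858 Pa = 31.5988 kPa

31.5988 kPa


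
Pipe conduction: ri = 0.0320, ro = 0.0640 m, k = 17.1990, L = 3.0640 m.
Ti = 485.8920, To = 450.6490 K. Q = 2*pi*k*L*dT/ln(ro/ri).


dT = 35.2430 K
ln(ro/ri) = 0.6931
Q = 2*pi*17.1990*3.0640*35.2430 / 0.6931 = 16835.2370 W

16835.2370 W


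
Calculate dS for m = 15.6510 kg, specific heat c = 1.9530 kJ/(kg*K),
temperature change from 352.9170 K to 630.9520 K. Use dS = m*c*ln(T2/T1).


T2/T1 = 1.7878
ln(T2/T1) = 0.5810
dS = 15.6510 * 1.9530 * 0.5810 = 17.7590 kJ/K

17.7590 kJ/K


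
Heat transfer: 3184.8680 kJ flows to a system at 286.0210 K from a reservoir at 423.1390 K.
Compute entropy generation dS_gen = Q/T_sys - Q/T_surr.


dS_sys = 3184.8680/286.0210 = 11.1351 kJ/K
dS_surr = -3184.8680/423.1390 = -7.5268 kJ/K
dS_gen = 11.1351 - 7.5268 = 3.6083 kJ/K (irreversible)

dS_gen = 3.6083 kJ/K, irreversible


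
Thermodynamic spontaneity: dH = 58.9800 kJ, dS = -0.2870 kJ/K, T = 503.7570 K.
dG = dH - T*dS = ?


T*dS = 503.7570 * -0.2870 = -144.5783 kJ
dG = 58.9800 + 144.5783 = 203.5583 kJ (non-spontaneous)

dG = 203.5583 kJ, non-spontaneous


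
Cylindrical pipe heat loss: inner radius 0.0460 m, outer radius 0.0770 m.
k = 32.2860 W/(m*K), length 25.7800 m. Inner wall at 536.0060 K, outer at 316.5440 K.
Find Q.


dT = 219.4620 K
ln(ro/ri) = 0.5152
Q = 2*pi*32.2860*25.7800*219.4620 / 0.5152 = 2227875.0430 W

2227875.0430 W


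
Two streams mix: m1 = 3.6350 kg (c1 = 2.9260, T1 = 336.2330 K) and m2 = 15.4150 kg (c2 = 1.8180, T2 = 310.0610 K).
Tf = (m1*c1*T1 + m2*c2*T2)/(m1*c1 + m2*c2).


num = 12265.4727
den = 38.6605
Tf = 317.2613 K

317.2613 K


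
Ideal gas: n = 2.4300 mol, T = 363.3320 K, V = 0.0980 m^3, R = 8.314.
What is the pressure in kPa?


P = nRT/V = 2.4300 * 8.314 * 363.3320 / 0.0980
= 7340.4037 / 0.0980 = 74902.0782 Pa = 74.9021 kPa

74.9021 kPa


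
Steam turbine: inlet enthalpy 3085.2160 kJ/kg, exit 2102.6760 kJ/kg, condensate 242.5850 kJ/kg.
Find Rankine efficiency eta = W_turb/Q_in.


W = 982.5400 kJ/kg
Q_in = 2842.6310 kJ/kg
eta = 0.3456 = 34.5645%

eta = 34.5645%


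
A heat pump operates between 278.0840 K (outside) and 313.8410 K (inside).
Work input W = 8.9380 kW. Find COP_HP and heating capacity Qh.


COP = 313.8410 / 35.7570 = 8.7771
Qh = 8.7771 * 8.9380 = 78.4493 kW

COP = 8.7771, Qh = 78.4493 kW


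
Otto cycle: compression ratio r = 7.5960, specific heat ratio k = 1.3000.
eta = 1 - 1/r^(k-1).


r^(k-1) = 1.8373
eta = 1 - 1/1.8373 = 0.4557 = 45.5717%

45.5717%


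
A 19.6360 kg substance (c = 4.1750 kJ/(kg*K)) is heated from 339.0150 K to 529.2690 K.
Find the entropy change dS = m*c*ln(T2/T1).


T2/T1 = 1.5612
ln(T2/T1) = 0.4455
dS = 19.6360 * 4.1750 * 0.4455 = 36.5183 kJ/K

36.5183 kJ/K


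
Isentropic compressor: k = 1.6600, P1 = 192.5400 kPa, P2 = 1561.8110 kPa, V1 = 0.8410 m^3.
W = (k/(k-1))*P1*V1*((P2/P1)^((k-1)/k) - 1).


(k-1)/k = 0.3976
(P2/P1)^exp = 2.2985
W = 2.5152 * 192.5400 * 0.8410 * (2.2985 - 1) = 528.8555 kJ

528.8555 kJ


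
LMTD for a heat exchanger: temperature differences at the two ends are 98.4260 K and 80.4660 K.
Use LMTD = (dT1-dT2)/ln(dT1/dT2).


dT1/dT2 = 1.2232
ln(dT1/dT2) = 0.2015
LMTD = 17.9600 / 0.2015 = 89.1447 K

89.1447 K


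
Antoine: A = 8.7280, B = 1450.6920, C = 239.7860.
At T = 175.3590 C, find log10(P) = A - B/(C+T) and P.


C+T = 415.1450
B/(C+T) = 3.4944
log10(P) = 8.7280 - 3.4944 = 5.2336
P = 10^5.2336 = 171229.0981 mmHg

171229.0981 mmHg


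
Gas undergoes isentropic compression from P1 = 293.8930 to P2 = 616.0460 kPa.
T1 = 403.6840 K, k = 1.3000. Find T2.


(k-1)/k = 0.2308
(P2/P1)^exp = 1.1862
T2 = 403.6840 * 1.1862 = 478.8685 K

478.8685 K


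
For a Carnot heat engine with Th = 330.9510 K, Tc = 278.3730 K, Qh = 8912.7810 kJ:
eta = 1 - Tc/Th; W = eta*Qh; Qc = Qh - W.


eta = 1 - 278.3730/330.9510 = 0.1589
W = 0.1589 * 8912.7810 = 1415.9685 kJ
Qc = 8912.7810 - 1415.9685 = 7496.8125 kJ

eta = 15.8869%, W = 1415.9685 kJ, Qc = 7496.8125 kJ


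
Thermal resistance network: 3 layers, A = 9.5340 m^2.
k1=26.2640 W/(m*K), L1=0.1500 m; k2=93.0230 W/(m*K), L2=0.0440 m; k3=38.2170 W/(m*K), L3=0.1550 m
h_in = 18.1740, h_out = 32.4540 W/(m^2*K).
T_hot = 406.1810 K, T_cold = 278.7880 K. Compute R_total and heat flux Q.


R_conv_in = 1/(18.1740*9.5340) = 0.0058
R_1 = 0.1500/(26.2640*9.5340) = 0.0006
R_2 = 0.0440/(93.0230*9.5340) = 4.9612e-05
R_3 = 0.1550/(38.2170*9.5340) = 0.0004
R_conv_out = 1/(32.4540*9.5340) = 0.0032
R_total = 0.0101 K/W
Q = 127.3930 / 0.0101 = 12641.6395 W

R_total = 0.0101 K/W, Q = 12641.6395 W


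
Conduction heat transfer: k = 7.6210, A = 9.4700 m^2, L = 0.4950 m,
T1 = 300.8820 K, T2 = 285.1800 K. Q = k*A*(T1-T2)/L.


dT = 15.7020 K
Q = 7.6210 * 9.4700 * 15.7020 / 0.4950 = 2289.3475 W

2289.3475 W


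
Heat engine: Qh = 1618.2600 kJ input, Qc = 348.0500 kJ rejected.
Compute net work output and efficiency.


W = 1618.2600 - 348.0500 = 1270.2100 kJ
eta = 1270.2100 / 1618.2600 = 0.7849 = 78.4923%

W = 1270.2100 kJ, eta = 78.4923%


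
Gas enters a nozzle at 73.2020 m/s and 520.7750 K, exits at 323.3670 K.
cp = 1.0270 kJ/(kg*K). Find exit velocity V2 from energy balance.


dT = 197.4080 K
2*cp*1000*dT = 405476.0320
V1^2 = 5358.5328
V2 = sqrt(410834.5648) = 640.9638 m/s

640.9638 m/s


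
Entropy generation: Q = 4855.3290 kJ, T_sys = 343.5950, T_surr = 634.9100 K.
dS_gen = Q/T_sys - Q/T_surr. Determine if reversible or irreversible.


dS_sys = 4855.3290/343.5950 = 14.1310 kJ/K
dS_surr = -4855.3290/634.9100 = -7.6473 kJ/K
dS_gen = 14.1310 - 7.6473 = 6.4837 kJ/K (irreversible)

dS_gen = 6.4837 kJ/K, irreversible


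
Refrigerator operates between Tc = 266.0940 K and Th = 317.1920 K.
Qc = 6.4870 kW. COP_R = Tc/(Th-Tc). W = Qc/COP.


COP = 266.0940 / 51.0980 = 5.2075
W = 6.4870 / 5.2075 = 1.2457 kW

COP = 5.2075, W = 1.2457 kW


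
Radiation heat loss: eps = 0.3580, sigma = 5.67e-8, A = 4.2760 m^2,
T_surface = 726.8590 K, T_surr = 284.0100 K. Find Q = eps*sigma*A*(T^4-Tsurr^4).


T^4 = 2.7913e+11
Tsurr^4 = 6.5063e+09
Q = 0.3580 * 5.67e-8 * 4.2760 * 2.7262e+11 = 23662.5429 W

23662.5429 W


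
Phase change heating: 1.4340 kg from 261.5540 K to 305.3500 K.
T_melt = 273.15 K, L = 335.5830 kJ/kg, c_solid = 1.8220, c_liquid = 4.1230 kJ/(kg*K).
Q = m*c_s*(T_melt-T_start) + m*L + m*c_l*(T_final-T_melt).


Q1 (sensible, solid) = 1.4340 * 1.8220 * 11.5960 = 30.2974 kJ
Q2 (latent) = 1.4340 * 335.5830 = 481.2260 kJ
Q3 (sensible, liquid) = 1.4340 * 4.1230 * 32.2000 = 190.3787 kJ
Q_total = 701.9021 kJ

701.9021 kJ


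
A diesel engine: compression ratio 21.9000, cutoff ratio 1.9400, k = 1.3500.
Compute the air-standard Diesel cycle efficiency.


r^(k-1) = 2.9455
rc^k = 2.4464
eta = 0.6130 = 61.3028%

61.3028%


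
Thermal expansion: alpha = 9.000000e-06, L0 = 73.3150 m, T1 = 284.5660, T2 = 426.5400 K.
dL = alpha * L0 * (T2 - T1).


dT = 141.9740 K
dL = 9.000000e-06 * 73.3150 * 141.9740 = 0.093679 m
L_final = 73.408679 m

dL = 0.093679 m


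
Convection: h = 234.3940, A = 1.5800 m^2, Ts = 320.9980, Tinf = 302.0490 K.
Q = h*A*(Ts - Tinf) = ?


dT = 18.9490 K
Q = 234.3940 * 1.5800 * 18.9490 = 7017.6204 W

7017.6204 W


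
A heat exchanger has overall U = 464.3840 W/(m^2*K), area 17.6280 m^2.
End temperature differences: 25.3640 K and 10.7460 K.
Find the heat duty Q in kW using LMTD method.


LMTD = 17.0215 K
Q = 464.3840 * 17.6280 * 17.0215 = 139340.5757 W = 139.3406 kW

139.3406 kW


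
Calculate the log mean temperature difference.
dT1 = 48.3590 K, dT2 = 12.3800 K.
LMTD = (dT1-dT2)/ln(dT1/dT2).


dT1/dT2 = 3.9062
ln(dT1/dT2) = 1.3626
LMTD = 35.9790 / 1.3626 = 26.4052 K

26.4052 K
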